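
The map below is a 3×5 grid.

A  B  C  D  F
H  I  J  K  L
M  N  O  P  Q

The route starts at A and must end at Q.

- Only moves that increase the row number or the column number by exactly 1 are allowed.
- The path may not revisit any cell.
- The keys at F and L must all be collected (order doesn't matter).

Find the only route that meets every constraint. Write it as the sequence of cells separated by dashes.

Moves only go right or down, so the column and row indices never decrease.
Route from A: 4× right (reaching F), 2× down (reaching Q) — 6 moves in all.
Check: all required cells visited.

A - B - C - D - F - L - Q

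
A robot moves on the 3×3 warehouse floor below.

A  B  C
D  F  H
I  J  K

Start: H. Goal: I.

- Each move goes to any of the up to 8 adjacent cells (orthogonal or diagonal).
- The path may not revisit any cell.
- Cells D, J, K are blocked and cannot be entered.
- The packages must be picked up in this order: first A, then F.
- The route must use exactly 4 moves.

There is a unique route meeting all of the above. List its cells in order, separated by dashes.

H - B - A - F - I

The waypoints must appear in the order A, F, with no cell reused.
Route from H: up-left to B, left to A, down-right to F, down-left to I — 4 moves in all.
Check: order respected (A at step 2, F at step 3); 4 moves as required.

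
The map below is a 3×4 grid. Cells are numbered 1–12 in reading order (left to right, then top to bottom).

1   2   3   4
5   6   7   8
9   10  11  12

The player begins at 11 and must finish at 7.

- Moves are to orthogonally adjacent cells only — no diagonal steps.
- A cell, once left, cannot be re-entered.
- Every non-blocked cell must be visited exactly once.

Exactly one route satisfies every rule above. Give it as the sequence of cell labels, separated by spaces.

Need to visit all 12 open cells exactly once, starting at 11 and ending at 7.
Cell 12 has only two open neighbours (8 and 11), so the path must pass straight through it: one of those is the cell it's entered from and the other is where it exits.
Route from 11: right to 12, 2× up (reaching 4), 3× left (reaching 1), 2× down (reaching 9), right to 10, up to 6, right to 7 — 11 moves in all.
Check: all 12 open cells covered.

11 12 8 4 3 2 1 5 9 10 6 7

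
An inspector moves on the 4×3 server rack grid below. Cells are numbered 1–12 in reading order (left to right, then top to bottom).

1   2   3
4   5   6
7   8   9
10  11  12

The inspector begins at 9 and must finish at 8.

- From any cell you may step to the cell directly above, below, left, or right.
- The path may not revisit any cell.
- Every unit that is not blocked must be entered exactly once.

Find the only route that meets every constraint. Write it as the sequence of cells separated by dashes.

Need to visit all 12 open cells exactly once, starting at 9 and ending at 8.
Route from 9: down 1 to 12, left 2 to 10, up 3 to 1, right 2 to 3, down 1 to 6, left 1 to 5, down 1 to 8 — 11 moves in all.
Check: all 12 open cells covered.

9 - 12 - 11 - 10 - 7 - 4 - 1 - 2 - 3 - 6 - 5 - 8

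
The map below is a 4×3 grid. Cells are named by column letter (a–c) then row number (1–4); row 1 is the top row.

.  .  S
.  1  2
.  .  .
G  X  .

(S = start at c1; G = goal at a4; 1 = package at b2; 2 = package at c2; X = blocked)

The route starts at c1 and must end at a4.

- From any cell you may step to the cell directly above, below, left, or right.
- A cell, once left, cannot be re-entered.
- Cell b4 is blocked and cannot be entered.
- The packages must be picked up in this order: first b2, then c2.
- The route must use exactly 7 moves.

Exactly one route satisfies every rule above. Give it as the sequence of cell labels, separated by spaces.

c1 b1 b2 c2 c3 b3 a3 a4

The waypoints must appear in the order b2, c2, with no cell reused.
Route from c1: left to b1, down to b2, right to c2, down to c3, 2× left (reaching a3), down to a4 — 7 moves in all.
Check: order respected (1 at step 2, 2 at step 3); 7 moves as required.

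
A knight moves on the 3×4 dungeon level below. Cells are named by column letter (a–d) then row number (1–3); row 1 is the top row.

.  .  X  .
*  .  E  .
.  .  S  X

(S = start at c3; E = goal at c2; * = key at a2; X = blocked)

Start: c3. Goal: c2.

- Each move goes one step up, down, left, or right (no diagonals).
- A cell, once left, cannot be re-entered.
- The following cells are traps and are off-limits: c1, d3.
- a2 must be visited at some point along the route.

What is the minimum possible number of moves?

5

Any route passes through a2 somewhere between c3 and c2. Summing Manhattan distances along the two legs (c3 → a2 → c2) gives a lower bound of 3 + 2 = 5 moves.
A route of 5 moves achieves this: c3 → b3 → a3 → a2 → b2 → c2.
Since 5 matches the lower bound, it is optimal.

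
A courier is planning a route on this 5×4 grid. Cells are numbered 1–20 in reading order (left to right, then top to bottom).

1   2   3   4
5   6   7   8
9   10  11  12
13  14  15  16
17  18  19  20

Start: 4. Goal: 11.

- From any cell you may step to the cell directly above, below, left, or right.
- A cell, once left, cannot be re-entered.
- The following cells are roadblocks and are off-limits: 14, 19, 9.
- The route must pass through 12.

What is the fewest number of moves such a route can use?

3

Any route passes through 12 somewhere between 4 and 11. Summing Manhattan distances along the two legs (4 → 12 → 11) gives a lower bound of 2 + 1 = 3 moves.
A route of 3 moves achieves this: 4 → 8 → 12 → 11.
Since 3 matches the lower bound, it is optimal.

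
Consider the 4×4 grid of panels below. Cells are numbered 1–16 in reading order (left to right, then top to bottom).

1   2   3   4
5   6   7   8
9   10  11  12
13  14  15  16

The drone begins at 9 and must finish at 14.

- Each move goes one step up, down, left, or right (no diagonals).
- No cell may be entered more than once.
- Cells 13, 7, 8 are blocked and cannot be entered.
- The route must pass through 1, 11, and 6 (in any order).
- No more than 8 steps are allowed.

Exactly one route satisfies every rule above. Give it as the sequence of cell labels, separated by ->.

The 8-move cap with required stops at 1, 11, 6 leaves no slack for detours.
Route from 9: up 2 to 1, right 1 to 2, down 2 to 10, right 1 to 11, down 1 to 15, left 1 to 14 — 8 moves in all.
Check: all required cells visited; 8 ≤ 8 moves.

9 -> 5 -> 1 -> 2 -> 6 -> 10 -> 11 -> 15 -> 14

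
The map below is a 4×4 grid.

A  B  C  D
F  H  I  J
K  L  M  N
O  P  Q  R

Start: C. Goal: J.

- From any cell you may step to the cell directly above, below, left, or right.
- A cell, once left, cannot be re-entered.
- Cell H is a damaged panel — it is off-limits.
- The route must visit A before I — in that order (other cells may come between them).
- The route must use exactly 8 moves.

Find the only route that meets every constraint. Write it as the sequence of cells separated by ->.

C -> B -> A -> F -> K -> L -> M -> I -> J

The waypoints must appear in the order A, I, with no cell reused.
Route from C: 2× left (reaching A), 2× down (reaching K), 2× right (reaching M), up to I, right to J — 8 moves in all.
Check: order respected (A at step 2, I at step 7); 8 moves as required.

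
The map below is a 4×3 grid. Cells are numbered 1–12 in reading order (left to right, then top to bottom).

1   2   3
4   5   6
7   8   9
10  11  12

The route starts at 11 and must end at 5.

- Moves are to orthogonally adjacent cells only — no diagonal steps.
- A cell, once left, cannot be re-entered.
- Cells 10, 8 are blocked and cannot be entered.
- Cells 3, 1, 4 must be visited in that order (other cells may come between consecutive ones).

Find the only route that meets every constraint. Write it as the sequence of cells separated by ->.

The waypoints must appear in the order 3, 1, 4, with no cell reused.
Route from 11: right to 12, 3× up (reaching 3), 2× left (reaching 1), down to 4, right to 5 — 8 moves in all.
Check: order respected (3 at step 4, 1 at step 6, 4 at step 7).

11 -> 12 -> 9 -> 6 -> 3 -> 2 -> 1 -> 4 -> 5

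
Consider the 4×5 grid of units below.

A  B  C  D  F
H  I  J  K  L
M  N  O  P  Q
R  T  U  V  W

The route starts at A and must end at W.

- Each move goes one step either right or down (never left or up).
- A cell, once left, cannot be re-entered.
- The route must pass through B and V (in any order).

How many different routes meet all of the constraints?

A right/down-only route from A to W makes exactly 3 down-moves and 4 right-moves in some order.
With no other constraints that would be C(7,3) = 35 routes.
A monotone route can only reach the required cells in the order B, V, so split there and multiply the segment counts: A→B: 1; B→V: 10; V→W: 1; product = 10.
That gives 10 routes.

10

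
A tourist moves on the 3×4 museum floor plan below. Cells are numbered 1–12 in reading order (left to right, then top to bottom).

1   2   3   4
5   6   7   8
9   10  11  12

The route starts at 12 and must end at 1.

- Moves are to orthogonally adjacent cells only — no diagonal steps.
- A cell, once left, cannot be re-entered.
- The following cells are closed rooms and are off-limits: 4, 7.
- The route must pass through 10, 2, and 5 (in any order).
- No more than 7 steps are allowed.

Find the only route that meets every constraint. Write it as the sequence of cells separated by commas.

The 7-move cap with required stops at 10, 2, 5 leaves no slack for detours.
Route from 12: 3× left (reaching 9), up to 5, right to 6, up to 2, left to 1 — 7 moves in all.
Check: all required cells visited; 7 ≤ 7 moves.

12, 11, 10, 9, 5, 6, 2, 1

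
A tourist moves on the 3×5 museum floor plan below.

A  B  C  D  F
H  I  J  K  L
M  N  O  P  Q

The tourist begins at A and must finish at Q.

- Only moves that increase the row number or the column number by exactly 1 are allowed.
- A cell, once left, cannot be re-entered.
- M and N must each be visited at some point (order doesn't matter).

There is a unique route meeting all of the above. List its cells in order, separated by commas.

A, H, M, N, O, P, Q

Moves only go right or down, so the column and row indices never decrease.
Route from A: down 2 to M, right 4 to Q — 6 moves in all.
Check: all required cells visited.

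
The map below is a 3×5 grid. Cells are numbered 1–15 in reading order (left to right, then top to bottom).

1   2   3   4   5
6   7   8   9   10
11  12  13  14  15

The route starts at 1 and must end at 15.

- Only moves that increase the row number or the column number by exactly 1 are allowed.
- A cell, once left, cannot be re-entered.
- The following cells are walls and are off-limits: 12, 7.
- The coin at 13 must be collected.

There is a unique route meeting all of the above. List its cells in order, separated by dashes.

Moves only go right or down, so the column and row indices never decrease.
Route from 1: right 2 to 3, down 2 to 13, right 2 to 15 — 6 moves in all.
Check: all required cells visited.

1 - 2 - 3 - 8 - 13 - 14 - 15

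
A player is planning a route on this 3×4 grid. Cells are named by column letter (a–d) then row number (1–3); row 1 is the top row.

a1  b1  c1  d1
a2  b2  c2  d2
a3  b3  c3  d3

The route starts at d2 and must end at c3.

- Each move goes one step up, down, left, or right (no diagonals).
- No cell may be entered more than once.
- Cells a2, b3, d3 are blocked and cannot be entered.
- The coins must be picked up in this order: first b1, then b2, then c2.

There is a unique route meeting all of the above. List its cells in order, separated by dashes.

The waypoints must appear in the order b1, b2, c2, with no cell reused.
Route from d2: up to d1, 2× left (reaching b1), down to b2, right to c2, down to c3 — 6 moves in all.
Check: order respected (b1 at step 3, b2 at step 4, c2 at step 5).

d2 - d1 - c1 - b1 - b2 - c2 - c3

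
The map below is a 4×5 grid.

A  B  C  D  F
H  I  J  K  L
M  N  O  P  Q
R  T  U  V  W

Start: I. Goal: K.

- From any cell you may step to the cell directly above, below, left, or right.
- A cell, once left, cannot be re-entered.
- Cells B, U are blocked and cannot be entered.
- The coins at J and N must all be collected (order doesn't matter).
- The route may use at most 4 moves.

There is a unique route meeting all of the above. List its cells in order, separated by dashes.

I - N - O - J - K

The budget equals the shortest possible length, so every move has to be on a shortest route through the required cells.
Route from I: down 1 to N, right 1 to O, up 1 to J, right 1 to K — 4 moves in all.
Check: all required cells visited; 4 ≤ 4 moves.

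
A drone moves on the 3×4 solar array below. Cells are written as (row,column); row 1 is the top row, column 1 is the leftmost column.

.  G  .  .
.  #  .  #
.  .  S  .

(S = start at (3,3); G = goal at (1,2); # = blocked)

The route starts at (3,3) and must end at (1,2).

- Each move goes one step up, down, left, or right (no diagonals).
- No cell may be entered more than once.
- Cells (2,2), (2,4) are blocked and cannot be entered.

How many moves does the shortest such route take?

3

The Manhattan distance from (3,3) to (1,2) is |3−1| + |3−2| = 3, so at least 3 moves are needed.
A route of 3 moves achieves this: (3,3) → (2,3) → (1,3) → (1,2).
Since 3 matches the lower bound, it is optimal.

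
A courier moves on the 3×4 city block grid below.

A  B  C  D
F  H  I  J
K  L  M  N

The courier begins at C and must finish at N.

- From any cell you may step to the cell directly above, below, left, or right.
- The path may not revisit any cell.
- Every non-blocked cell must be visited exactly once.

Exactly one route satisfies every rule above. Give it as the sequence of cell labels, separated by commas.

Need to visit all 12 open cells exactly once, starting at C and ending at N.
Route from C: right to D, down to J, 2× left (reaching H), up to B, left to A, 2× down (reaching K), 3× right (reaching N) — 11 moves in all.
Check: all 12 open cells covered.

C, D, J, I, H, B, A, F, K, L, M, N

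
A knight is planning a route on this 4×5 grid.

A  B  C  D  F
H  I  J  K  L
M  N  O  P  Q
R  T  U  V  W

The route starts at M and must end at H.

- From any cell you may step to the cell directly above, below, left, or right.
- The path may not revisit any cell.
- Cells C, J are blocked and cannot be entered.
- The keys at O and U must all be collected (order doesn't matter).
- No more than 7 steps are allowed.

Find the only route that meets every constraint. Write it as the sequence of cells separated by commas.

M, R, T, U, O, N, I, H

Any route must reach O and U and still end at H within 7 moves, so the order of the required stops is forced.
Route from M: down 1 to R, right 2 to U, up 1 to O, left 1 to N, up 1 to I, left 1 to H — 7 moves in all.
Check: all required cells visited; 7 ≤ 7 moves.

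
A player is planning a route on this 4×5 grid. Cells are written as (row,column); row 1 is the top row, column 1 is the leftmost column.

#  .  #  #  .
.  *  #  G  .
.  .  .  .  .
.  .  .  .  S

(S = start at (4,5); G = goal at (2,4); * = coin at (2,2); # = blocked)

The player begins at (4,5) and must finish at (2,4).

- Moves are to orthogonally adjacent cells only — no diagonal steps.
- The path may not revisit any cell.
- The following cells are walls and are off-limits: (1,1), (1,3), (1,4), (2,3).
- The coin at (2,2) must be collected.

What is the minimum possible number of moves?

Any route passes through (2,2) somewhere between (4,5) and (2,4). Summing Manhattan distances along the two legs ((4,5) → (2,2) → (2,4)) gives a lower bound of 5 + 2 = 7 moves.
That bound ignores the blocked cells. Measuring each leg by the fewest moves that actually steer around them ((4,5)→(2,2): 5; (2,2)→(2,4): 4) raises the lower bound to 9.
The shortest route satisfying every rule uses 11 moves: (4,5) → (4,4) → (4,3) → (4,2) → (4,1) → (3,1) → (2,1) → (2,2) → (3,2) → (3,3) → (3,4) → (2,4).
The bound of 9 isn't tight here; checking systematically, no route of length 9 through 10 satisfies every constraint, so 11 is the minimum.

11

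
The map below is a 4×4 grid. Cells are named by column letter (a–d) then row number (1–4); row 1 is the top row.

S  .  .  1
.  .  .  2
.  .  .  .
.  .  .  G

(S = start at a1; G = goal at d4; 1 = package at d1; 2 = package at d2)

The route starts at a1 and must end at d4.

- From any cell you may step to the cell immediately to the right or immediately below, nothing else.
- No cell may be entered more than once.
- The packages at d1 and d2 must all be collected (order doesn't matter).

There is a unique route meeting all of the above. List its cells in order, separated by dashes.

Moves only go right or down, so the column and row indices never decrease.
Route from a1: 3× right (reaching d1), 3× down (reaching d4) — 6 moves in all.
Check: all required cells visited.

a1 - b1 - c1 - d1 - d2 - d3 - d4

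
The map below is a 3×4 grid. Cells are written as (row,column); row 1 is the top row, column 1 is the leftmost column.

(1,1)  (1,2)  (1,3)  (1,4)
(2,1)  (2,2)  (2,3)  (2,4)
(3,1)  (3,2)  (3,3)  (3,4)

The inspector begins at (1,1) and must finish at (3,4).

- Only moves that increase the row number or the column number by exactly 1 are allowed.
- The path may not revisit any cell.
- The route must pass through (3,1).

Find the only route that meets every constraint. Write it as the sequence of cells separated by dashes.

(1,1) - (2,1) - (3,1) - (3,2) - (3,3) - (3,4)

Moves only go right or down, so the column and row indices never decrease.
Route from (1,1): 2× down (reaching (3,1)), 3× right (reaching (3,4)) — 5 moves in all.
Check: all required cells visited.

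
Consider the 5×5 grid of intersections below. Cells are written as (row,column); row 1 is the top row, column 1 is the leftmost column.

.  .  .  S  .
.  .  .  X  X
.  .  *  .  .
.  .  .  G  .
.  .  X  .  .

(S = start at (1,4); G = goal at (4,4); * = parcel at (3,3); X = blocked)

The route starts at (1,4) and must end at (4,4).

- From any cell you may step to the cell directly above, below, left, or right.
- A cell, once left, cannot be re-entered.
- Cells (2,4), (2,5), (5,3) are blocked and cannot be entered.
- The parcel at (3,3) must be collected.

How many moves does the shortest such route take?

Any route passes through (3,3) somewhere between (1,4) and (4,4). Summing Manhattan distances along the two legs ((1,4) → (3,3) → (4,4)) gives a lower bound of 3 + 2 = 5 moves.
A route of 5 moves achieves this: (1,4) → (1,3) → (2,3) → (3,3) → (4,3) → (4,4).
Since 5 matches the lower bound, it is optimal.

5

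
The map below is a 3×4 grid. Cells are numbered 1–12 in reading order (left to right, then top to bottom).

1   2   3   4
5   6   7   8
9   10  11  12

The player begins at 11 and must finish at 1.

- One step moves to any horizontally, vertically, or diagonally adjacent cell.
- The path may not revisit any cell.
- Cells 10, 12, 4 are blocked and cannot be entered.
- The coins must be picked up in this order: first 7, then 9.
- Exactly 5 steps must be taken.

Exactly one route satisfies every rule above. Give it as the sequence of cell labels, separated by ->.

The waypoints must appear in the order 7, 9, with no cell reused.
Route from 11: up to 7, left to 6, down-left to 9, 2× up (reaching 1) — 5 moves in all.
Check: order respected (7 at step 1, 9 at step 3); 5 moves as required.

11 -> 7 -> 6 -> 9 -> 5 -> 1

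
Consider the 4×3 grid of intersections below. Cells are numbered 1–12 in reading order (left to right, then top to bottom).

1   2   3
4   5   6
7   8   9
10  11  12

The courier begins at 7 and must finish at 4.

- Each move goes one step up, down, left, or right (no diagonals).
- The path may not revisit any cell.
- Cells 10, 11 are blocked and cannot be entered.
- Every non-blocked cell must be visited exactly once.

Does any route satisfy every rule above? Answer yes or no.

no

Cell 12 has only one open neighbour but is neither the start nor the goal, so a Hamiltonian route would have to both enter and leave it through the same neighbour — impossible without revisiting.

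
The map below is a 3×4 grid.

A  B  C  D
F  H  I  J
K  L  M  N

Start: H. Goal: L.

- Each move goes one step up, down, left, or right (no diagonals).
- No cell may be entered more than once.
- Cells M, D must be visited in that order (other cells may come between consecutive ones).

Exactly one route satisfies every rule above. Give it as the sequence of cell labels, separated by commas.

H, I, M, N, J, D, C, B, A, F, K, L

The waypoints must appear in the order M, D, with no cell reused.
Route from H: right to I, down to M, right to N, 2× up (reaching D), 3× left (reaching A), 2× down (reaching K), right to L — 11 moves in all.
Check: order respected (M at step 2, D at step 5).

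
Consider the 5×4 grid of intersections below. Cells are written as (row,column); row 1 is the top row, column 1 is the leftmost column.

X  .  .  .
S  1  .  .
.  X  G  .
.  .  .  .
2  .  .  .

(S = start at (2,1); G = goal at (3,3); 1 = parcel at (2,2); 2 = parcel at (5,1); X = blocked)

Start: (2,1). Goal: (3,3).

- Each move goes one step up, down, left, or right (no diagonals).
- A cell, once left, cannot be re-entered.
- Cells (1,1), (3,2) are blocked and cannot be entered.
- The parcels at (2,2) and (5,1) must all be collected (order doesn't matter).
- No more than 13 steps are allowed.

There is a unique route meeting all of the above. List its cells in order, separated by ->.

(2,1) -> (2,2) -> (2,3) -> (2,4) -> (3,4) -> (4,4) -> (5,4) -> (5,3) -> (5,2) -> (5,1) -> (4,1) -> (4,2) -> (4,3) -> (3,3)

Any route must reach (2,2) and (5,1) and still end at (3,3) within 13 moves, so the order of the required stops is forced.
Route from (2,1): 3× right (reaching (2,4)), 3× down (reaching (5,4)), 3× left (reaching (5,1)), up to (4,1), 2× right (reaching (4,3)), up to (3,3) — 13 moves in all.
Check: all required cells visited; 13 ≤ 13 moves.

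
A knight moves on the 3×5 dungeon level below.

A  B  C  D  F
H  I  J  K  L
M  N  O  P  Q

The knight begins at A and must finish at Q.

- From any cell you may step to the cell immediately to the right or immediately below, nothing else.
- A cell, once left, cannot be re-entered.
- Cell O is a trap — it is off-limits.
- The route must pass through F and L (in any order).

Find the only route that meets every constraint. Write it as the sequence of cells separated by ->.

Moves only go right or down, so the column and row indices never decrease.
Route from A: 4× right (reaching F), 2× down (reaching Q) — 6 moves in all.
Check: all required cells visited.

A -> B -> C -> D -> F -> L -> Q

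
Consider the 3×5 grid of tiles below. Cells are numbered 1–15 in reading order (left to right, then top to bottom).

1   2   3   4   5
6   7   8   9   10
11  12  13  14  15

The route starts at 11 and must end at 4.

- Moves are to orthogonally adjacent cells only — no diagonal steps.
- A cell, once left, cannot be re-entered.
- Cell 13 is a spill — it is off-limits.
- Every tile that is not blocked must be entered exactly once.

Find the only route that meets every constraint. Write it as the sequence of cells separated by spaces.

11 12 7 6 1 2 3 8 9 14 15 10 5 4

Need to visit all 14 open cells exactly once, starting at 11 and ending at 4.
Cell 12 has only two open neighbours (7 and 11), so the path must pass straight through it: one of those is the cell it's entered from and the other is where it exits.
Route from 11: right 1 to 12, up 1 to 7, left 1 to 6, up 1 to 1, right 2 to 3, down 1 to 8, right 1 to 9, down 1 to 14, right 1 to 15, up 2 to 5, left 1 to 4 — 13 moves in all.
Check: all 14 open cells covered.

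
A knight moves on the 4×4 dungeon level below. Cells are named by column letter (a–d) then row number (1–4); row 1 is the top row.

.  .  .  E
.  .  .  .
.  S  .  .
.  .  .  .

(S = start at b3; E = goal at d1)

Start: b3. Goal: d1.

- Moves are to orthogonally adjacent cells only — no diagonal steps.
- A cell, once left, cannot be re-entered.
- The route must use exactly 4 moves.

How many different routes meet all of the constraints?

6

Need simple routes of exactly 4 moves from b3 to d1 (Manhattan distance 4, so 0 moves are spent on a detour and 0 undoing it).
Enumerating: b3 b2 b1 c1 d1 | b3 b2 c2 c1 d1 | b3 b2 c2 d2 d1 | b3 c3 c2 c1 d1 | b3 c3 c2 d2 d1 | b3 c3 d3 d2 d1.
That gives 6 routes.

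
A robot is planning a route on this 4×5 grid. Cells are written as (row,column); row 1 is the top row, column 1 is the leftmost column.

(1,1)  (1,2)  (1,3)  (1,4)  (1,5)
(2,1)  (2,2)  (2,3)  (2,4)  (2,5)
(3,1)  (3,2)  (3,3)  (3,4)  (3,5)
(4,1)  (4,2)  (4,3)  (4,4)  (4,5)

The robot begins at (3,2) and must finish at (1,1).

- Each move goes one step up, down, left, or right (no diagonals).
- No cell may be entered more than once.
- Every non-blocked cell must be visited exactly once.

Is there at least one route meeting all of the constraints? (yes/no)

yes

One route that works: (3,2) → (2,2) → (1,2) → (1,3) → (2,3) → (3,3) → (3,4) → (2,4) → (1,4) → (1,5) → (2,5) → (3,5) → (4,5) → (4,4) → (4,3) → (4,2) → (4,1) → (3,1) → (2,1) → (1,1).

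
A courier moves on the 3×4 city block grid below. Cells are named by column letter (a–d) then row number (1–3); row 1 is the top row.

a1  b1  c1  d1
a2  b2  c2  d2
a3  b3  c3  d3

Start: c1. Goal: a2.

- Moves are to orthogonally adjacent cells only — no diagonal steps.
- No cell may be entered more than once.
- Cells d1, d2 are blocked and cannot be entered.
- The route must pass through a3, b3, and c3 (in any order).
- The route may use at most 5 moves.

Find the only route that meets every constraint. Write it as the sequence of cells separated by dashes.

c1 - c2 - c3 - b3 - a3 - a2

Any route must reach a3, b3, and c3 and still end at a2 within 5 moves, so the order of the required stops is forced.
Route from c1: down 2 to c3, left 2 to a3, up 1 to a2 — 5 moves in all.
Check: all required cells visited; 5 ≤ 5 moves.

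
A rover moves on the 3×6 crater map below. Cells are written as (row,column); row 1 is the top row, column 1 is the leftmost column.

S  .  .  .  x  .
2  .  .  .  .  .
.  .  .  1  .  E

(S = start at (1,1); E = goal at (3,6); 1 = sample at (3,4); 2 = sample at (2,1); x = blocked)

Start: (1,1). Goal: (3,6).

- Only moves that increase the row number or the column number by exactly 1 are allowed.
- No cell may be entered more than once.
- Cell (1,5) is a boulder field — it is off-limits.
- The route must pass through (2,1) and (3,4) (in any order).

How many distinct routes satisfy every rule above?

A right/down-only route from (1,1) to (3,6) makes exactly 2 down-moves and 5 right-moves in some order.
With no other constraints that would be C(7,2) = 21 routes.
A monotone route can only reach the required cells in the order (2,1), (3,4), so split there and multiply the segment counts (each segment already excludes blocked cells): (1,1)→(2,1): 1; (2,1)→(3,4): 4; (3,4)→(3,6): 1; product = 4.
That gives 4 routes.

4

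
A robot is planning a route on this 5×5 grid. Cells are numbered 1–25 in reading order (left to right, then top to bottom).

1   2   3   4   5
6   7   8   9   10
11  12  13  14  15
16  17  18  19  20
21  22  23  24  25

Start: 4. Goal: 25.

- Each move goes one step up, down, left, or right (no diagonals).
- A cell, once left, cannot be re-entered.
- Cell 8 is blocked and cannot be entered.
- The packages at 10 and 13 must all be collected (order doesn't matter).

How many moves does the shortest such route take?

Any route passes through 10 and 13 in some order between 4 and 25. Summing Manhattan distances along each leg and taking the cheapest ordering (4 → 10 → 13 → 25) gives a lower bound of 2 + 3 + 4 = 9 moves.
A route of 9 moves achieves this: 4 → 9 → 10 → 15 → 14 → 13 → 18 → 23 → 24 → 25.
Since 9 matches the lower bound, it is optimal.

9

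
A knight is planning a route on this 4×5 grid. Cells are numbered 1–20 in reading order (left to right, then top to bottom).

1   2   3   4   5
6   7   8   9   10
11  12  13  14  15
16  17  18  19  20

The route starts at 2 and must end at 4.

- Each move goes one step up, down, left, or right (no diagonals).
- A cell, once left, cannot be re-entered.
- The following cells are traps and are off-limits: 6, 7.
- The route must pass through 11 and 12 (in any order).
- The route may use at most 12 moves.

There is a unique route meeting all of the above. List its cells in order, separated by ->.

The budget equals the shortest possible length, so every move has to be on a shortest route through the required cells.
Route from 2: right 1 to 3, down 2 to 13, left 2 to 11, down 1 to 16, right 3 to 19, up 3 to 4 — 12 moves in all.
Check: all required cells visited; 12 ≤ 12 moves.

2 -> 3 -> 8 -> 13 -> 12 -> 11 -> 16 -> 17 -> 18 -> 19 -> 14 -> 9 -> 4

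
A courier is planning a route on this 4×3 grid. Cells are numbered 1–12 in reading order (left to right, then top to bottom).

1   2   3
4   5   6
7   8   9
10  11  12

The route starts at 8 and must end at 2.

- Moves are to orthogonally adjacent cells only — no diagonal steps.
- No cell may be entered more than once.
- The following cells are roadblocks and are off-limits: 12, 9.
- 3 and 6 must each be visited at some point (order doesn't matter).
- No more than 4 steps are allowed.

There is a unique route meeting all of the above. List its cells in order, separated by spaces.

The budget equals the shortest possible length, so every move has to be on a shortest route through the required cells.
Route from 8: up to 5, right to 6, up to 3, left to 2 — 4 moves in all.
Check: all required cells visited; 4 ≤ 4 moves.

8 5 6 3 2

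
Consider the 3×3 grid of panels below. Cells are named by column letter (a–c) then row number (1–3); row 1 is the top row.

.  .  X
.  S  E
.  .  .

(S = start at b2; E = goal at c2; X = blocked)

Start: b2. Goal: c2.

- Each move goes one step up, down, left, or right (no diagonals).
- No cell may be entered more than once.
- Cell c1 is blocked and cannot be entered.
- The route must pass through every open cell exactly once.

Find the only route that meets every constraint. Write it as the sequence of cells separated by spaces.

b2 b1 a1 a2 a3 b3 c3 c2

Need to visit all 8 open cells exactly once, starting at b2 and ending at c2.
Cell c3 has only two open neighbours (c2 and b3), so the path must pass straight through it: one of those is the cell it's entered from and the other is where it exits.
Route from b2: up to b1, left to a1, 2× down (reaching a3), 2× right (reaching c3), up to c2 — 7 moves in all.
Check: all 8 open cells covered.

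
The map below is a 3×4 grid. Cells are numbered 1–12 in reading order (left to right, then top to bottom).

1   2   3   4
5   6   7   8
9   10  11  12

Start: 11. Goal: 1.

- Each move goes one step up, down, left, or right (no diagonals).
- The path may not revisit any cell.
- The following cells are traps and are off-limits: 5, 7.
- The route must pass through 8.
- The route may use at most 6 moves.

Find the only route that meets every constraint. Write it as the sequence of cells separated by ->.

The budget equals the shortest possible length, so every move has to be on a shortest route through the required cells.
Route from 11: right 1 to 12, up 2 to 4, left 3 to 1 — 6 moves in all.
Check: all required cells visited; 6 ≤ 6 moves.

11 -> 12 -> 8 -> 4 -> 3 -> 2 -> 1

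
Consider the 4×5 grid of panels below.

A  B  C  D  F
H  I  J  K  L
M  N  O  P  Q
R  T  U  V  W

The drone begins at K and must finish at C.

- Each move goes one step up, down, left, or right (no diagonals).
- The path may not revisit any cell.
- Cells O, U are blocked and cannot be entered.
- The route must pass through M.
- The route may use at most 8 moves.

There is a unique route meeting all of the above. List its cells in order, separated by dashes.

K - J - I - N - M - H - A - B - C

The 8-move cap with required stops at M leaves no slack for detours.
Route from K: left 2 to I, down 1 to N, left 1 to M, up 2 to A, right 2 to C — 8 moves in all.
Check: all required cells visited; 8 ≤ 8 moves.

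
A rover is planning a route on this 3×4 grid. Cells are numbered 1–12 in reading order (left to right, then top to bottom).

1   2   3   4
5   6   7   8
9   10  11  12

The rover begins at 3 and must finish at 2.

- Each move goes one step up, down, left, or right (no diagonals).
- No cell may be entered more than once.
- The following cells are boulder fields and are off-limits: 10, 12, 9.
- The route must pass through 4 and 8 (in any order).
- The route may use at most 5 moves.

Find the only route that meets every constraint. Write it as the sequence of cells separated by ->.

The budget equals the shortest possible length, so every move has to be on a shortest route through the required cells.
Route from 3: right 1 to 4, down 1 to 8, left 2 to 6, up 1 to 2 — 5 moves in all.
Check: all required cells visited; 5 ≤ 5 moves.

3 -> 4 -> 8 -> 7 -> 6 -> 2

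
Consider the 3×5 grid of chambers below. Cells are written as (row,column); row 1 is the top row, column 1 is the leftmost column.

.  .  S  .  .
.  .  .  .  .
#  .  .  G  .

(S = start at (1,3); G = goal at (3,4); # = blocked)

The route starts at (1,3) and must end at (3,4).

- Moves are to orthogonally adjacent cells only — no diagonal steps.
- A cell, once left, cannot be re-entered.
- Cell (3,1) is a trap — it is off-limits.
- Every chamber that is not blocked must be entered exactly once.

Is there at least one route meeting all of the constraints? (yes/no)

yes

One route that works: (1,3) → (1,2) → (1,1) → (2,1) → (2,2) → (3,2) → (3,3) → (2,3) → (2,4) → (1,4) → (1,5) → (2,5) → (3,5) → (3,4).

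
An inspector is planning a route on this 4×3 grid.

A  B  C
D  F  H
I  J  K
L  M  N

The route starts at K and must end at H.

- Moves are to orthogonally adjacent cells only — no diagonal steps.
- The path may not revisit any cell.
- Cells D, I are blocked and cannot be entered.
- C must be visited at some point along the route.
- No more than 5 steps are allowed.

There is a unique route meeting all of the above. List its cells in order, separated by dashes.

Any route must reach C and still end at H within 5 moves, so the order of the required stops is forced.
Route from K: left 1 to J, up 2 to B, right 1 to C, down 1 to H — 5 moves in all.
Check: all required cells visited; 5 ≤ 5 moves.

K - J - F - B - C - H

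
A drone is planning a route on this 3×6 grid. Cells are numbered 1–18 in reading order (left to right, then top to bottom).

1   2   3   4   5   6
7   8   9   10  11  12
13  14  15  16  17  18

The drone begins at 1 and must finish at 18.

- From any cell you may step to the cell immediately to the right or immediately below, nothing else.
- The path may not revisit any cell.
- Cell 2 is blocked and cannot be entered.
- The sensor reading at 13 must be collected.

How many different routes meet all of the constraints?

1

A right/down-only route from 1 to 18 makes exactly 2 down-moves and 5 right-moves in some order.
With no other constraints that would be C(7,2) = 21 routes.
Split at 13 and multiply the segment counts (each segment already excludes blocked cells): 1→13: 1; 13→18: 1; product = 1.
That gives 1 route.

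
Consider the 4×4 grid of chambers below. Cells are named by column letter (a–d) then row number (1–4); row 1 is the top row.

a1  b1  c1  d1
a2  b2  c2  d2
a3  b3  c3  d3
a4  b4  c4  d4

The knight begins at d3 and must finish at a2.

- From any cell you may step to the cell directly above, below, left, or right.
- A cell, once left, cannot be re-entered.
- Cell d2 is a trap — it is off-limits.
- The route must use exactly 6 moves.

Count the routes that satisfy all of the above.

Need simple routes of exactly 6 moves from d3 to a2 (Manhattan distance 4, so 1 moves are spent on a detour and 1 undoing it).
Branch systematically from the start, pruning whenever the remaining move budget drops below the Manhattan distance to a2 or differs from it in parity. Grouping the completions by first move — via d4: 6; via c3: 9 — and summing: 6 + 9 = 15.
That gives 15 routes.

15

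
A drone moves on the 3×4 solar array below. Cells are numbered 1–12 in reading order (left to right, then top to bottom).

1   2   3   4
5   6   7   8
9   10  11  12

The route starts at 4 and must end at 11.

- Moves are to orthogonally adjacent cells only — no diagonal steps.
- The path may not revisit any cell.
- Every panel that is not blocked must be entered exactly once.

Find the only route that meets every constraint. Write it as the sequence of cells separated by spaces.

4 3 2 1 5 9 10 6 7 8 12 11

Need to visit all 12 open cells exactly once, starting at 4 and ending at 11.
Cell 9 has only two open neighbours (5 and 10), so the path must pass straight through it: one of those is the cell it's entered from and the other is where it exits.
Route from 4: left 3 to 1, down 2 to 9, right 1 to 10, up 1 to 6, right 2 to 8, down 1 to 12, left 1 to 11 — 11 moves in all.
Check: all 12 open cells covered.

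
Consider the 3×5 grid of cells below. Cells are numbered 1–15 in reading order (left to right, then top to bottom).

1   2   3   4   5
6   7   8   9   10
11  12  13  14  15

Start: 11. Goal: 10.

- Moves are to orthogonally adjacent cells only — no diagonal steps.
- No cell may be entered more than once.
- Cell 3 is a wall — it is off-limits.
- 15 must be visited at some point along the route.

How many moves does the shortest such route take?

Any route passes through 15 somewhere between 11 and 10. Summing Manhattan distances along the two legs (11 → 15 → 10) gives a lower bound of 4 + 1 = 5 moves.
A route of 5 moves achieves this: 11 → 12 → 13 → 14 → 15 → 10.
Since 5 matches the lower bound, it is optimal.

5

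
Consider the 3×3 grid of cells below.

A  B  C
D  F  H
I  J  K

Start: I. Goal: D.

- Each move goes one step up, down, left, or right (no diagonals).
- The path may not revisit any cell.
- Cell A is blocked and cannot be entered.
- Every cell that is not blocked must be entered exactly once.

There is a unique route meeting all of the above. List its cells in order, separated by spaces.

Need to visit all 8 open cells exactly once, starting at I and ending at D.
Cell B has only two open neighbours (F and C), so the path must pass straight through it: one of those is the cell it's entered from and the other is where it exits.
Route from I: right 2 to K, up 2 to C, left 1 to B, down 1 to F, left 1 to D — 7 moves in all.
Check: all 8 open cells covered.

I J K H C B F D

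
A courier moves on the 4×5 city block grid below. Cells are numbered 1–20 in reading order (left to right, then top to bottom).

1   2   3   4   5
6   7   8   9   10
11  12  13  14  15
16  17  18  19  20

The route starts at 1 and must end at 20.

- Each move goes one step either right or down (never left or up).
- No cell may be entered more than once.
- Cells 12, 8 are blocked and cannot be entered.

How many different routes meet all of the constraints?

5

A right/down-only route from 1 to 20 makes exactly 3 down-moves and 4 right-moves in some order.
With no other constraints that would be C(7,3) = 35 routes.
Subtract routes through each blocked cell (inclusion–exclusion for overlaps): − through 8: 18 − through 12: 12 → 5.
That gives 5 routes.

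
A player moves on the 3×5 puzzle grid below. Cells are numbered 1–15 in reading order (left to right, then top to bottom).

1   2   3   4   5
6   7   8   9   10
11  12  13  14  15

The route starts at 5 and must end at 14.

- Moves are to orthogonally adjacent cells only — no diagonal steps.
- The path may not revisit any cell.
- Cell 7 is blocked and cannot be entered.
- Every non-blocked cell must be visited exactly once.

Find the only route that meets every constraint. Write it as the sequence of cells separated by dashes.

Need to visit all 14 open cells exactly once, starting at 5 and ending at 14.
Route from 5: left 4 to 1, down 2 to 11, right 2 to 13, up 1 to 8, right 2 to 10, down 1 to 15, left 1 to 14 — 13 moves in all.
Check: all 14 open cells covered.

5 - 4 - 3 - 2 - 1 - 6 - 11 - 12 - 13 - 8 - 9 - 10 - 15 - 14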